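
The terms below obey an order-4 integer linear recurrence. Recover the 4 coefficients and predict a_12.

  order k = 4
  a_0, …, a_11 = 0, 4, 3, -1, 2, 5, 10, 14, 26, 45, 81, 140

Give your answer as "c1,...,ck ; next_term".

1,1,0,1 ; 247

  a_4 = 1·-1 + 1·3 + 0·4 + 1·0 = 2
  a_5 = 1·2 + 1·-1 + 0·3 + 1·4 = 5
  a_6 = 1·5 + 1·2 + 0·-1 + 1·3 = 10
  a_7 = 1·10 + 1·5 + 0·2 + 1·-1 = 14
  a_8 = 1·14 + 1·10 + 0·5 + 1·2 = 26
  a_9 = 1·26 + 1·14 + 0·10 + 1·5 = 45
  a_10 = 1·45 + 1·26 + 0·14 + 1·10 = 81
  a_11 = 1·81 + 1·45 + 0·26 + 1·14 = 140
  a_12 = 1·140 + 1·81 + 0·45 + 1·26 = 247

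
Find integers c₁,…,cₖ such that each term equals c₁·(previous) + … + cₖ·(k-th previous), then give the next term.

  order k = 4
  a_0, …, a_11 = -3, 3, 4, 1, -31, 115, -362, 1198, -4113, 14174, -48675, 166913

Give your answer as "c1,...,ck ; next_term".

-4,-3,-3,2 ; -572375

  a_4 = -4·1 + -3·4 + -3·3 + 2·-3 = -31
  a_5 = -4·-31 + -3·1 + -3·4 + 2·3 = 115
  a_6 = -4·115 + -3·-31 + -3·1 + 2·4 = -362
  a_7 = -4·-362 + -3·115 + -3·-31 + 2·1 = 1198
  a_8 = -4·1198 + -3·-362 + -3·115 + 2·-31 = -4113
  a_9 = -4·-4113 + -3·1198 + -3·-362 + 2·115 = 14174
  a_10 = -4·14174 + -3·-4113 + -3·1198 + 2·-362 = -48675
  a_11 = -4·-48675 + -3·14174 + -3·-4113 + 2·1198 = 166913
  a_12 = -4·166913 + -3·-48675 + -3·14174 + 2·-4113 = -572375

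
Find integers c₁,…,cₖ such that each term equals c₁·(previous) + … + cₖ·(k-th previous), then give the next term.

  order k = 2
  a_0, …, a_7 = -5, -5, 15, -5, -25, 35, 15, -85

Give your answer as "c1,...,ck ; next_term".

  a_2 = -1·-5 + -2·-5 = 15
  a_3 = -1·15 + -2·-5 = -5
  a_4 = -1·-5 + -2·15 = -25
  a_5 = -1·-25 + -2·-5 = 35
  a_6 = -1·35 + -2·-25 = 15
  a_7 = -1·15 + -2·35 = -85
  a_8 = -1·-85 + -2·15 = 55

-1,-2 ; 55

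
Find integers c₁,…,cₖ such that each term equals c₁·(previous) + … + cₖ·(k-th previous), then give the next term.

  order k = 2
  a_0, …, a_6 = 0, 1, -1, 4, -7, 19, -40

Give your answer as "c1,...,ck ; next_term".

  a_2 = -1·1 + 3·0 = -1
  a_3 = -1·-1 + 3·1 = 4
  a_4 = -1·4 + 3·-1 = -7
  a_5 = -1·-7 + 3·4 = 19
  a_6 = -1·19 + 3·-7 = -40
  a_7 = -1·-40 + 3·19 = 97

-1,3 ; 97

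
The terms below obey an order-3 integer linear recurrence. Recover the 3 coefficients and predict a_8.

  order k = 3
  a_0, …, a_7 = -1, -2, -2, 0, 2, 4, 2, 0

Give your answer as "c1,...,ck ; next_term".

  a_3 = 0·-2 + 1·-2 + -2·-1 = 0
  a_4 = 0·0 + 1·-2 + -2·-2 = 2
  a_5 = 0·2 + 1·0 + -2·-2 = 4
  a_6 = 0·4 + 1·2 + -2·0 = 2
  a_7 = 0·2 + 1·4 + -2·2 = 0
  a_8 = 0·0 + 1·2 + -2·4 = -6

0,1,-2 ; -6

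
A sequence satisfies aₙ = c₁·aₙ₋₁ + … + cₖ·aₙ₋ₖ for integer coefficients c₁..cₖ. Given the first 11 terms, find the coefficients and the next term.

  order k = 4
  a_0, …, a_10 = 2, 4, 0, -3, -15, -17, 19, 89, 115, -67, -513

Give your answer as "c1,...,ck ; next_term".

  a_4 = 1·-3 + -2·0 + -2·4 + -2·2 = -15
  a_5 = 1·-15 + -2·-3 + -2·0 + -2·4 = -17
  a_6 = 1·-17 + -2·-15 + -2·-3 + -2·0 = 19
  a_7 = 1·19 + -2·-17 + -2·-15 + -2·-3 = 89
  a_8 = 1·89 + -2·19 + -2·-17 + -2·-15 = 115
  a_9 = 1·115 + -2·89 + -2·19 + -2·-17 = -67
  a_10 = 1·-67 + -2·115 + -2·89 + -2·19 = -513
  a_11 = 1·-513 + -2·-67 + -2·115 + -2·89 = -787

1,-2,-2,-2 ; -787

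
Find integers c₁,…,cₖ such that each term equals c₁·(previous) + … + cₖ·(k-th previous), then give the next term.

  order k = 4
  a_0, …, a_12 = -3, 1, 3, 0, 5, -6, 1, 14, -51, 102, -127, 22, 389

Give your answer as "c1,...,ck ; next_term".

-2,-1,2,-2 ; -1258

  a_4 = -2·0 + -1·3 + 2·1 + -2·-3 = 5
  a_5 = -2·5 + -1·0 + 2·3 + -2·1 = -6
  a_6 = -2·-6 + -1·5 + 2·0 + -2·3 = 1
  a_7 = -2·1 + -1·-6 + 2·5 + -2·0 = 14
  a_8 = -2·14 + -1·1 + 2·-6 + -2·5 = -51
  a_9 = -2·-51 + -1·14 + 2·1 + -2·-6 = 102
  a_10 = -2·102 + -1·-51 + 2·14 + -2·1 = -127
  a_11 = -2·-127 + -1·102 + 2·-51 + -2·14 = 22
  a_12 = -2·22 + -1·-127 + 2·102 + -2·-51 = 389
  a_13 = -2·389 + -1·22 + 2·-127 + -2·102 = -1258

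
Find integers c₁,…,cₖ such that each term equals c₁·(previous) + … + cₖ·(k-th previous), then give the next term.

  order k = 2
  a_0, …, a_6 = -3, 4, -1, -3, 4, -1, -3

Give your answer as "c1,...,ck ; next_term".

-1,-1 ; 4

  a_2 = -1·4 + -1·-3 = -1
  a_3 = -1·-1 + -1·4 = -3
  a_4 = -1·-3 + -1·-1 = 4
  a_5 = -1·4 + -1·-3 = -1
  a_6 = -1·-1 + -1·4 = -3
  a_7 = -1·-3 + -1·-1 = 4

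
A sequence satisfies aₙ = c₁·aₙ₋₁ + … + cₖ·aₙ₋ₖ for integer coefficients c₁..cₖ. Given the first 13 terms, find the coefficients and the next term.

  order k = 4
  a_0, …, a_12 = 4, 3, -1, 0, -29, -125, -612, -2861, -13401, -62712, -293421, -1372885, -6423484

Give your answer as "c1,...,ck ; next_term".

4,4,-3,-4 ; -30054365

  a_4 = 4·0 + 4·-1 + -3·3 + -4·4 = -29
  a_5 = 4·-29 + 4·0 + -3·-1 + -4·3 = -125
  a_6 = 4·-125 + 4·-29 + -3·0 + -4·-1 = -612
  a_7 = 4·-612 + 4·-125 + -3·-29 + -4·0 = -2861
  a_8 = 4·-2861 + 4·-612 + -3·-125 + -4·-29 = -13401
  a_9 = 4·-13401 + 4·-2861 + -3·-612 + -4·-125 = -62712
  a_10 = 4·-62712 + 4·-13401 + -3·-2861 + -4·-612 = -293421
  a_11 = 4·-293421 + 4·-62712 + -3·-13401 + -4·-2861 = -1372885
  a_12 = 4·-1372885 + 4·-293421 + -3·-62712 + -4·-13401 = -6423484
  a_13 = 4·-6423484 + 4·-1372885 + -3·-293421 + -4·-62712 = -30054365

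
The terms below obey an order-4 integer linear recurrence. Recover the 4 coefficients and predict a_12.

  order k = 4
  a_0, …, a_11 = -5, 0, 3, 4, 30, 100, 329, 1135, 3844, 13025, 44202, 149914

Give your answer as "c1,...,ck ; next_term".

  a_4 = 3·4 + 1·3 + 2·0 + -3·-5 = 30
  a_5 = 3·30 + 1·4 + 2·3 + -3·0 = 100
  a_6 = 3·100 + 1·30 + 2·4 + -3·3 = 329
  a_7 = 3·329 + 1·100 + 2·30 + -3·4 = 1135
  a_8 = 3·1135 + 1·329 + 2·100 + -3·30 = 3844
  a_9 = 3·3844 + 1·1135 + 2·329 + -3·100 = 13025
  a_10 = 3·13025 + 1·3844 + 2·1135 + -3·329 = 44202
  a_11 = 3·44202 + 1·13025 + 2·3844 + -3·1135 = 149914
  a_12 = 3·149914 + 1·44202 + 2·13025 + -3·3844 = 508462

3,1,2,-3 ; 508462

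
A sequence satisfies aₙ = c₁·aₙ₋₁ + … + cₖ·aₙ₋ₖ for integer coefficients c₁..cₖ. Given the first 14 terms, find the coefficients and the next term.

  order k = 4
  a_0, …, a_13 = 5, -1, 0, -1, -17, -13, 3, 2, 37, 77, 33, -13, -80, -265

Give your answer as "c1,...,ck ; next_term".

1,-1,1,-3 ; -297

  a_4 = 1·-1 + -1·0 + 1·-1 + -3·5 = -17
  a_5 = 1·-17 + -1·-1 + 1·0 + -3·-1 = -13
  a_6 = 1·-13 + -1·-17 + 1·-1 + -3·0 = 3
  a_7 = 1·3 + -1·-13 + 1·-17 + -3·-1 = 2
  a_8 = 1·2 + -1·3 + 1·-13 + -3·-17 = 37
  a_9 = 1·37 + -1·2 + 1·3 + -3·-13 = 77
  a_10 = 1·77 + -1·37 + 1·2 + -3·3 = 33
  a_11 = 1·33 + -1·77 + 1·37 + -3·2 = -13
  a_12 = 1·-13 + -1·33 + 1·77 + -3·37 = -80
  a_13 = 1·-80 + -1·-13 + 1·33 + -3·77 = -265
  a_14 = 1·-265 + -1·-80 + 1·-13 + -3·33 = -297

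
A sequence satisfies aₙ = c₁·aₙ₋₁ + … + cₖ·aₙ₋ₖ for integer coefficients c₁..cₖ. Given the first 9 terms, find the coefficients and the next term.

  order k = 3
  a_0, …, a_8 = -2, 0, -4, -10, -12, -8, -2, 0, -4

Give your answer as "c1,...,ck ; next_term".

2,-2,1 ; -10

  a_3 = 2·-4 + -2·0 + 1·-2 = -10
  a_4 = 2·-10 + -2·-4 + 1·0 = -12
  a_5 = 2·-12 + -2·-10 + 1·-4 = -8
  a_6 = 2·-8 + -2·-12 + 1·-10 = -2
  a_7 = 2·-2 + -2·-8 + 1·-12 = 0
  a_8 = 2·0 + -2·-2 + 1·-8 = -4
  a_9 = 2·-4 + -2·0 + 1·-2 = -10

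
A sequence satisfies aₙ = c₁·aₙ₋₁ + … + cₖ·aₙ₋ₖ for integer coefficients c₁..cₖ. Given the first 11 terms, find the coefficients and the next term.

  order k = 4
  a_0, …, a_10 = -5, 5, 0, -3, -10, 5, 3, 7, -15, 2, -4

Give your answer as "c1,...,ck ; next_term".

  a_4 = 0·-3 + 0·0 + -1·5 + 1·-5 = -10
  a_5 = 0·-10 + 0·-3 + -1·0 + 1·5 = 5
  a_6 = 0·5 + 0·-10 + -1·-3 + 1·0 = 3
  a_7 = 0·3 + 0·5 + -1·-10 + 1·-3 = 7
  a_8 = 0·7 + 0·3 + -1·5 + 1·-10 = -15
  a_9 = 0·-15 + 0·7 + -1·3 + 1·5 = 2
  a_10 = 0·2 + 0·-15 + -1·7 + 1·3 = -4
  a_11 = 0·-4 + 0·2 + -1·-15 + 1·7 = 22

0,0,-1,1 ; 22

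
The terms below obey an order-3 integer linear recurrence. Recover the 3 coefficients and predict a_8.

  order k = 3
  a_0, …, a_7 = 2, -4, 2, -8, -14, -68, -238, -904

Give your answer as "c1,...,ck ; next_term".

3,3,-1 ; -3358

  a_3 = 3·2 + 3·-4 + -1·2 = -8
  a_4 = 3·-8 + 3·2 + -1·-4 = -14
  a_5 = 3·-14 + 3·-8 + -1·2 = -68
  a_6 = 3·-68 + 3·-14 + -1·-8 = -238
  a_7 = 3·-238 + 3·-68 + -1·-14 = -904
  a_8 = 3·-904 + 3·-238 + -1·-68 = -3358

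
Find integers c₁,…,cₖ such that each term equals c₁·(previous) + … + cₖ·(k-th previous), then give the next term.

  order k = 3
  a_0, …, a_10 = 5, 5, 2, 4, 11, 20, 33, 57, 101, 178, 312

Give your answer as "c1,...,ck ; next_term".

2,-1,1 ; 547

  a_3 = 2·2 + -1·5 + 1·5 = 4
  a_4 = 2·4 + -1·2 + 1·5 = 11
  a_5 = 2·11 + -1·4 + 1·2 = 20
  a_6 = 2·20 + -1·11 + 1·4 = 33
  a_7 = 2·33 + -1·20 + 1·11 = 57
  a_8 = 2·57 + -1·33 + 1·20 = 101
  a_9 = 2·101 + -1·57 + 1·33 = 178
  a_10 = 2·178 + -1·101 + 1·57 = 312
  a_11 = 2·312 + -1·178 + 1·101 = 547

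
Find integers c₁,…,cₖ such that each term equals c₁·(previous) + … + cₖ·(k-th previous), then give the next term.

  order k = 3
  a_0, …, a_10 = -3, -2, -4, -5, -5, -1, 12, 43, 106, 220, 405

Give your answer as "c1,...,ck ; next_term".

3,-2,-1 ; 669

  a_3 = 3·-4 + -2·-2 + -1·-3 = -5
  a_4 = 3·-5 + -2·-4 + -1·-2 = -5
  a_5 = 3·-5 + -2·-5 + -1·-4 = -1
  a_6 = 3·-1 + -2·-5 + -1·-5 = 12
  a_7 = 3·12 + -2·-1 + -1·-5 = 43
  a_8 = 3·43 + -2·12 + -1·-1 = 106
  a_9 = 3·106 + -2·43 + -1·12 = 220
  a_10 = 3·220 + -2·106 + -1·43 = 405
  a_11 = 3·405 + -2·220 + -1·106 = 669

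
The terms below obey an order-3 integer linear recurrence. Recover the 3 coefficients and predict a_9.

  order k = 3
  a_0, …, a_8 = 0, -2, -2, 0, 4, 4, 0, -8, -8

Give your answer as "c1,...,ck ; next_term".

0,0,-2 ; 0

  a_3 = 0·-2 + 0·-2 + -2·0 = 0
  a_4 = 0·0 + 0·-2 + -2·-2 = 4
  a_5 = 0·4 + 0·0 + -2·-2 = 4
  a_6 = 0·4 + 0·4 + -2·0 = 0
  a_7 = 0·0 + 0·4 + -2·4 = -8
  a_8 = 0·-8 + 0·0 + -2·4 = -8
  a_9 = 0·-8 + 0·-8 + -2·0 = 0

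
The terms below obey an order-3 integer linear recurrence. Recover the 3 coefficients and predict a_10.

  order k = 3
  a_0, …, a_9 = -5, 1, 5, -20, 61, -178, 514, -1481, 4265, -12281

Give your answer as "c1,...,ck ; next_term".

-3,0,1 ; 35362

  a_3 = -3·5 + 0·1 + 1·-5 = -20
  a_4 = -3·-20 + 0·5 + 1·1 = 61
  a_5 = -3·61 + 0·-20 + 1·5 = -178
  a_6 = -3·-178 + 0·61 + 1·-20 = 514
  a_7 = -3·514 + 0·-178 + 1·61 = -1481
  a_8 = -3·-1481 + 0·514 + 1·-178 = 4265
  a_9 = -3·4265 + 0·-1481 + 1·514 = -12281
  a_10 = -3·-12281 + 0·4265 + 1·-1481 = 35362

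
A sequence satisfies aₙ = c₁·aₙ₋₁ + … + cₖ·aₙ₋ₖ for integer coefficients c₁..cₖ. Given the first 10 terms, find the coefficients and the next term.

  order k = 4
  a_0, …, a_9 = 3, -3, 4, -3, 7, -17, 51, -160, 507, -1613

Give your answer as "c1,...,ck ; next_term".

  a_4 = -3·-3 + 1·4 + 1·-3 + -1·3 = 7
  a_5 = -3·7 + 1·-3 + 1·4 + -1·-3 = -17
  a_6 = -3·-17 + 1·7 + 1·-3 + -1·4 = 51
  a_7 = -3·51 + 1·-17 + 1·7 + -1·-3 = -160
  a_8 = -3·-160 + 1·51 + 1·-17 + -1·7 = 507
  a_9 = -3·507 + 1·-160 + 1·51 + -1·-17 = -1613
  a_10 = -3·-1613 + 1·507 + 1·-160 + -1·51 = 5135

-3,1,1,-1 ; 5135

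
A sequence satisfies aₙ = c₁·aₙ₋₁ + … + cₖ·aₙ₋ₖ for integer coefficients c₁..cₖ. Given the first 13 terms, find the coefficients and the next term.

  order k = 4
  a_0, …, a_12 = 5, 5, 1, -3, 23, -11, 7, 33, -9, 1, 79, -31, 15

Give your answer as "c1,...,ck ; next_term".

  a_4 = -1·-3 + 0·1 + 2·5 + 2·5 = 23
  a_5 = -1·23 + 0·-3 + 2·1 + 2·5 = -11
  a_6 = -1·-11 + 0·23 + 2·-3 + 2·1 = 7
  a_7 = -1·7 + 0·-11 + 2·23 + 2·-3 = 33
  a_8 = -1·33 + 0·7 + 2·-11 + 2·23 = -9
  a_9 = -1·-9 + 0·33 + 2·7 + 2·-11 = 1
  a_10 = -1·1 + 0·-9 + 2·33 + 2·7 = 79
  a_11 = -1·79 + 0·1 + 2·-9 + 2·33 = -31
  a_12 = -1·-31 + 0·79 + 2·1 + 2·-9 = 15
  a_13 = -1·15 + 0·-31 + 2·79 + 2·1 = 145

-1,0,2,2 ; 145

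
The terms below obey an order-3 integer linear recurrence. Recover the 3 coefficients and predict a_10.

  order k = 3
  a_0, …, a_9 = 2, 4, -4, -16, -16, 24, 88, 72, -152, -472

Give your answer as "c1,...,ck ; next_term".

  a_3 = 1·-4 + -2·4 + -2·2 = -16
  a_4 = 1·-16 + -2·-4 + -2·4 = -16
  a_5 = 1·-16 + -2·-16 + -2·-4 = 24
  a_6 = 1·24 + -2·-16 + -2·-16 = 88
  a_7 = 1·88 + -2·24 + -2·-16 = 72
  a_8 = 1·72 + -2·88 + -2·24 = -152
  a_9 = 1·-152 + -2·72 + -2·88 = -472
  a_10 = 1·-472 + -2·-152 + -2·72 = -312

1,-2,-2 ; -312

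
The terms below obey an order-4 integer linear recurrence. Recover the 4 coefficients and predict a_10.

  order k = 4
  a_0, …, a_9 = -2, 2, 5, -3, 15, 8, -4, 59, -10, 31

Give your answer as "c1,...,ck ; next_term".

0,1,3,-2 ; 175

  a_4 = 0·-3 + 1·5 + 3·2 + -2·-2 = 15
  a_5 = 0·15 + 1·-3 + 3·5 + -2·2 = 8
  a_6 = 0·8 + 1·15 + 3·-3 + -2·5 = -4
  a_7 = 0·-4 + 1·8 + 3·15 + -2·-3 = 59
  a_8 = 0·59 + 1·-4 + 3·8 + -2·15 = -10
  a_9 = 0·-10 + 1·59 + 3·-4 + -2·8 = 31
  a_10 = 0·31 + 1·-10 + 3·59 + -2·-4 = 175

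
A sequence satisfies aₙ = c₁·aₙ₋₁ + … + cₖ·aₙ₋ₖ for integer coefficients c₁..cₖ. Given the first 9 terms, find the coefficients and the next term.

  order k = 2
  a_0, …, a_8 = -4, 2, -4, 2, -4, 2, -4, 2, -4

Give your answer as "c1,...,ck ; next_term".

0,1 ; 2

  a_2 = 0·2 + 1·-4 = -4
  a_3 = 0·-4 + 1·2 = 2
  a_4 = 0·2 + 1·-4 = -4
  a_5 = 0·-4 + 1·2 = 2
  a_6 = 0·2 + 1·-4 = -4
  a_7 = 0·-4 + 1·2 = 2
  a_8 = 0·2 + 1·-4 = -4
  a_9 = 0·-4 + 1·2 = 2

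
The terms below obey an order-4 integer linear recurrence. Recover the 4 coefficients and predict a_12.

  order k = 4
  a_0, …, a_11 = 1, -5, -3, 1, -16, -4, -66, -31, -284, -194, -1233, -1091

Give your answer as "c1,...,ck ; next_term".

  a_4 = 0·1 + 4·-3 + 1·-5 + 1·1 = -16
  a_5 = 0·-16 + 4·1 + 1·-3 + 1·-5 = -4
  a_6 = 0·-4 + 4·-16 + 1·1 + 1·-3 = -66
  a_7 = 0·-66 + 4·-4 + 1·-16 + 1·1 = -31
  a_8 = 0·-31 + 4·-66 + 1·-4 + 1·-16 = -284
  a_9 = 0·-284 + 4·-31 + 1·-66 + 1·-4 = -194
  a_10 = 0·-194 + 4·-284 + 1·-31 + 1·-66 = -1233
  a_11 = 0·-1233 + 4·-194 + 1·-284 + 1·-31 = -1091
  a_12 = 0·-1091 + 4·-1233 + 1·-194 + 1·-284 = -5410

0,4,1,1 ; -5410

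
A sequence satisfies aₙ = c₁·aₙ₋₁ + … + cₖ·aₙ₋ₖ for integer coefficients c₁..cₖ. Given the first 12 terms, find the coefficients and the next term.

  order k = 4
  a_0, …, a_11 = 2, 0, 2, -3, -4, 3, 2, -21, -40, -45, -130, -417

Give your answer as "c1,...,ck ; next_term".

2,-1,4,2 ; -964

  a_4 = 2·-3 + -1·2 + 4·0 + 2·2 = -4
  a_5 = 2·-4 + -1·-3 + 4·2 + 2·0 = 3
  a_6 = 2·3 + -1·-4 + 4·-3 + 2·2 = 2
  a_7 = 2·2 + -1·3 + 4·-4 + 2·-3 = -21
  a_8 = 2·-21 + -1·2 + 4·3 + 2·-4 = -40
  a_9 = 2·-40 + -1·-21 + 4·2 + 2·3 = -45
  a_10 = 2·-45 + -1·-40 + 4·-21 + 2·2 = -130
  a_11 = 2·-130 + -1·-45 + 4·-40 + 2·-21 = -417
  a_12 = 2·-417 + -1·-130 + 4·-45 + 2·-40 = -964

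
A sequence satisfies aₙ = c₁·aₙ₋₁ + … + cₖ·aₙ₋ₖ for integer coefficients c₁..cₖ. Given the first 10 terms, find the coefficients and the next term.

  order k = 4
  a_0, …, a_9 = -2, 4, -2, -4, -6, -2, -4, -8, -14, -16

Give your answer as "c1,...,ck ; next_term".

1,0,0,1 ; -20

  a_4 = 1·-4 + 0·-2 + 0·4 + 1·-2 = -6
  a_5 = 1·-6 + 0·-4 + 0·-2 + 1·4 = -2
  a_6 = 1·-2 + 0·-6 + 0·-4 + 1·-2 = -4
  a_7 = 1·-4 + 0·-2 + 0·-6 + 1·-4 = -8
  a_8 = 1·-8 + 0·-4 + 0·-2 + 1·-6 = -14
  a_9 = 1·-14 + 0·-8 + 0·-4 + 1·-2 = -16
  a_10 = 1·-16 + 0·-14 + 0·-8 + 1·-4 = -20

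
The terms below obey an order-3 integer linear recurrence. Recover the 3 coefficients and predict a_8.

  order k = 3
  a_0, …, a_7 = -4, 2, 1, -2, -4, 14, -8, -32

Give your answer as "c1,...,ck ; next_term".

  a_3 = -2·1 + -4·2 + -2·-4 = -2
  a_4 = -2·-2 + -4·1 + -2·2 = -4
  a_5 = -2·-4 + -4·-2 + -2·1 = 14
  a_6 = -2·14 + -4·-4 + -2·-2 = -8
  a_7 = -2·-8 + -4·14 + -2·-4 = -32
  a_8 = -2·-32 + -4·-8 + -2·14 = 68

-2,-4,-2 ; 68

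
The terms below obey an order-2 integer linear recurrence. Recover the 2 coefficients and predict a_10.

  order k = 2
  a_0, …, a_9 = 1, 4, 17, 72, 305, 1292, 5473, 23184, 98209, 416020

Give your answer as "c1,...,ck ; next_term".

4,1 ; 1762289

  a_2 = 4·4 + 1·1 = 17
  a_3 = 4·17 + 1·4 = 72
  a_4 = 4·72 + 1·17 = 305
  a_5 = 4·305 + 1·72 = 1292
  a_6 = 4·1292 + 1·305 = 5473
  a_7 = 4·5473 + 1·1292 = 23184
  a_8 = 4·23184 + 1·5473 = 98209
  a_9 = 4·98209 + 1·23184 = 416020
  a_10 = 4·416020 + 1·98209 = 1762289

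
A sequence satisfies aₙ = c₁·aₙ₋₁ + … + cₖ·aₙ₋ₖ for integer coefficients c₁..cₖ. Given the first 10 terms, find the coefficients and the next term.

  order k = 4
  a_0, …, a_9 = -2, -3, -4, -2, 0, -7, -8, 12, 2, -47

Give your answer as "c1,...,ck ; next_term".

0,-2,2,1 ; 12

  a_4 = 0·-2 + -2·-4 + 2·-3 + 1·-2 = 0
  a_5 = 0·0 + -2·-2 + 2·-4 + 1·-3 = -7
  a_6 = 0·-7 + -2·0 + 2·-2 + 1·-4 = -8
  a_7 = 0·-8 + -2·-7 + 2·0 + 1·-2 = 12
  a_8 = 0·12 + -2·-8 + 2·-7 + 1·0 = 2
  a_9 = 0·2 + -2·12 + 2·-8 + 1·-7 = -47
  a_10 = 0·-47 + -2·2 + 2·12 + 1·-8 = 12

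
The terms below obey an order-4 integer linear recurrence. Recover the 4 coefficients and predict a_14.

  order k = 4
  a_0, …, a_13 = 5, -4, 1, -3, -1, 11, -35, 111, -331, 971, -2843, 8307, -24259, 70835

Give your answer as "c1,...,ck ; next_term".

-3,0,0,-2 ; -206819

  a_4 = -3·-3 + 0·1 + 0·-4 + -2·5 = -1
  a_5 = -3·-1 + 0·-3 + 0·1 + -2·-4 = 11
  a_6 = -3·11 + 0·-1 + 0·-3 + -2·1 = -35
  a_7 = -3·-35 + 0·11 + 0·-1 + -2·-3 = 111
  a_8 = -3·111 + 0·-35 + 0·11 + -2·-1 = -331
  a_9 = -3·-331 + 0·111 + 0·-35 + -2·11 = 971
  a_10 = -3·971 + 0·-331 + 0·111 + -2·-35 = -2843
  a_11 = -3·-2843 + 0·971 + 0·-331 + -2·111 = 8307
  a_12 = -3·8307 + 0·-2843 + 0·971 + -2·-331 = -24259
  a_13 = -3·-24259 + 0·8307 + 0·-2843 + -2·971 = 70835
  a_14 = -3·70835 + 0·-24259 + 0·8307 + -2·-2843 = -206819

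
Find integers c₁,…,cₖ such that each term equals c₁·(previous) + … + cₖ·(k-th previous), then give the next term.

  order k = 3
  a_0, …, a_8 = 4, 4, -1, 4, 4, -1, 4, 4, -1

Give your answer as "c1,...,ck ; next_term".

  a_3 = 0·-1 + 0·4 + 1·4 = 4
  a_4 = 0·4 + 0·-1 + 1·4 = 4
  a_5 = 0·4 + 0·4 + 1·-1 = -1
  a_6 = 0·-1 + 0·4 + 1·4 = 4
  a_7 = 0·4 + 0·-1 + 1·4 = 4
  a_8 = 0·4 + 0·4 + 1·-1 = -1
  a_9 = 0·-1 + 0·4 + 1·4 = 4

0,0,1 ; 4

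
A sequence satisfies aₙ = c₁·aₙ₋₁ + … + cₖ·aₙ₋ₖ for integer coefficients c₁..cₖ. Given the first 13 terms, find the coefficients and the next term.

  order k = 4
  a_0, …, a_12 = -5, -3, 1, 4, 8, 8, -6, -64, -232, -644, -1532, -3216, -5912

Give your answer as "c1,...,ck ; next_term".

4,-4,-2,2 ; -9008

  a_4 = 4·4 + -4·1 + -2·-3 + 2·-5 = 8
  a_5 = 4·8 + -4·4 + -2·1 + 2·-3 = 8
  a_6 = 4·8 + -4·8 + -2·4 + 2·1 = -6
  a_7 = 4·-6 + -4·8 + -2·8 + 2·4 = -64
  a_8 = 4·-64 + -4·-6 + -2·8 + 2·8 = -232
  a_9 = 4·-232 + -4·-64 + -2·-6 + 2·8 = -644
  a_10 = 4·-644 + -4·-232 + -2·-64 + 2·-6 = -1532
  a_11 = 4·-1532 + -4·-644 + -2·-232 + 2·-64 = -3216
  a_12 = 4·-3216 + -4·-1532 + -2·-644 + 2·-232 = -5912
  a_13 = 4·-5912 + -4·-3216 + -2·-1532 + 2·-644 = -9008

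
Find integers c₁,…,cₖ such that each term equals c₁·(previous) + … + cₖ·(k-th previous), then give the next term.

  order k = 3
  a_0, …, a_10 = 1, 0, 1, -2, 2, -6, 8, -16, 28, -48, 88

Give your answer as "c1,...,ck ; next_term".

0,2,-2 ; -152

  a_3 = 0·1 + 2·0 + -2·1 = -2
  a_4 = 0·-2 + 2·1 + -2·0 = 2
  a_5 = 0·2 + 2·-2 + -2·1 = -6
  a_6 = 0·-6 + 2·2 + -2·-2 = 8
  a_7 = 0·8 + 2·-6 + -2·2 = -16
  a_8 = 0·-16 + 2·8 + -2·-6 = 28
  a_9 = 0·28 + 2·-16 + -2·8 = -48
  a_10 = 0·-48 + 2·28 + -2·-16 = 88
  a_11 = 0·88 + 2·-48 + -2·28 = -152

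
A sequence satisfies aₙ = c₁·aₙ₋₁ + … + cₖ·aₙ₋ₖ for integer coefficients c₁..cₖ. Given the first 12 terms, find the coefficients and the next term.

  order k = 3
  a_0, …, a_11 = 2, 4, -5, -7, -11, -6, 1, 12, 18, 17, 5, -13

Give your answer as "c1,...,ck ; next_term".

  a_3 = 1·-5 + 0·4 + -1·2 = -7
  a_4 = 1·-7 + 0·-5 + -1·4 = -11
  a_5 = 1·-11 + 0·-7 + -1·-5 = -6
  a_6 = 1·-6 + 0·-11 + -1·-7 = 1
  a_7 = 1·1 + 0·-6 + -1·-11 = 12
  a_8 = 1·12 + 0·1 + -1·-6 = 18
  a_9 = 1·18 + 0·12 + -1·1 = 17
  a_10 = 1·17 + 0·18 + -1·12 = 5
  a_11 = 1·5 + 0·17 + -1·18 = -13
  a_12 = 1·-13 + 0·5 + -1·17 = -30

1,0,-1 ; -30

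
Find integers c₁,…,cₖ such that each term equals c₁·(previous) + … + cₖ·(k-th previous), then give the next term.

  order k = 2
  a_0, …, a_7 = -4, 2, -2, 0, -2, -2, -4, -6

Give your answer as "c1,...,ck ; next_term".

  a_2 = 1·2 + 1·-4 = -2
  a_3 = 1·-2 + 1·2 = 0
  a_4 = 1·0 + 1·-2 = -2
  a_5 = 1·-2 + 1·0 = -2
  a_6 = 1·-2 + 1·-2 = -4
  a_7 = 1·-4 + 1·-2 = -6
  a_8 = 1·-6 + 1·-4 = -10

1,1 ; -10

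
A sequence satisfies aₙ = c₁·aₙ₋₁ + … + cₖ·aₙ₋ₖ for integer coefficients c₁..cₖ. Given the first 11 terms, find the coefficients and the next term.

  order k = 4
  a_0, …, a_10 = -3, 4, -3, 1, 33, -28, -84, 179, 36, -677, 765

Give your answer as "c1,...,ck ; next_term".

0,-3,3,-4 ; 1423

  a_4 = 0·1 + -3·-3 + 3·4 + -4·-3 = 33
  a_5 = 0·33 + -3·1 + 3·-3 + -4·4 = -28
  a_6 = 0·-28 + -3·33 + 3·1 + -4·-3 = -84
  a_7 = 0·-84 + -3·-28 + 3·33 + -4·1 = 179
  a_8 = 0·179 + -3·-84 + 3·-28 + -4·33 = 36
  a_9 = 0·36 + -3·179 + 3·-84 + -4·-28 = -677
  a_10 = 0·-677 + -3·36 + 3·179 + -4·-84 = 765
  a_11 = 0·765 + -3·-677 + 3·36 + -4·179 = 1423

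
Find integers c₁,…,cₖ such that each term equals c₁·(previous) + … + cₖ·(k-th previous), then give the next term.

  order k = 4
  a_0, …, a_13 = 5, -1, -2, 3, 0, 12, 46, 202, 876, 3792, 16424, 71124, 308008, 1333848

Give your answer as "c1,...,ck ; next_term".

  a_4 = 4·3 + 2·-2 + -2·-1 + -2·5 = 0
  a_5 = 4·0 + 2·3 + -2·-2 + -2·-1 = 12
  a_6 = 4·12 + 2·0 + -2·3 + -2·-2 = 46
  a_7 = 4·46 + 2·12 + -2·0 + -2·3 = 202
  a_8 = 4·202 + 2·46 + -2·12 + -2·0 = 876
  a_9 = 4·876 + 2·202 + -2·46 + -2·12 = 3792
  a_10 = 4·3792 + 2·876 + -2·202 + -2·46 = 16424
  a_11 = 4·16424 + 2·3792 + -2·876 + -2·202 = 71124
  a_12 = 4·71124 + 2·16424 + -2·3792 + -2·876 = 308008
  a_13 = 4·308008 + 2·71124 + -2·16424 + -2·3792 = 1333848
  a_14 = 4·1333848 + 2·308008 + -2·71124 + -2·16424 = 5776312

4,2,-2,-2 ; 5776312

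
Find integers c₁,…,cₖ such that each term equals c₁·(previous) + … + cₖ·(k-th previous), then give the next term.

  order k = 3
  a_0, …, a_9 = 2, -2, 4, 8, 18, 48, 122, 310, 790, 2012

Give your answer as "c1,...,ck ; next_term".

  a_3 = 2·4 + 1·-2 + 1·2 = 8
  a_4 = 2·8 + 1·4 + 1·-2 = 18
  a_5 = 2·18 + 1·8 + 1·4 = 48
  a_6 = 2·48 + 1·18 + 1·8 = 122
  a_7 = 2·122 + 1·48 + 1·18 = 310
  a_8 = 2·310 + 1·122 + 1·48 = 790
  a_9 = 2·790 + 1·310 + 1·122 = 2012
  a_10 = 2·2012 + 1·790 + 1·310 = 5124

2,1,1 ; 5124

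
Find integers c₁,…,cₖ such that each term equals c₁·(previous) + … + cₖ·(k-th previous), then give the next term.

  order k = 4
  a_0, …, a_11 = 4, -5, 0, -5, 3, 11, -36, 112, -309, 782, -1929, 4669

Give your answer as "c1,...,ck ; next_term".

  a_4 = -3·-5 + -1·0 + 0·-5 + -3·4 = 3
  a_5 = -3·3 + -1·-5 + 0·0 + -3·-5 = 11
  a_6 = -3·11 + -1·3 + 0·-5 + -3·0 = -36
  a_7 = -3·-36 + -1·11 + 0·3 + -3·-5 = 112
  a_8 = -3·112 + -1·-36 + 0·11 + -3·3 = -309
  a_9 = -3·-309 + -1·112 + 0·-36 + -3·11 = 782
  a_10 = -3·782 + -1·-309 + 0·112 + -3·-36 = -1929
  a_11 = -3·-1929 + -1·782 + 0·-309 + -3·112 = 4669
  a_12 = -3·4669 + -1·-1929 + 0·782 + -3·-309 = -11151

-3,-1,0,-3 ; -11151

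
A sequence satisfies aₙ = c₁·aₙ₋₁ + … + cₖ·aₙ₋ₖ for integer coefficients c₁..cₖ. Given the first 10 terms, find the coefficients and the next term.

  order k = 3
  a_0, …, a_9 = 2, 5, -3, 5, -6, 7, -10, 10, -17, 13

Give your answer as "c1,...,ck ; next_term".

1,2,-1 ; -31

  a_3 = 1·-3 + 2·5 + -1·2 = 5
  a_4 = 1·5 + 2·-3 + -1·5 = -6
  a_5 = 1·-6 + 2·5 + -1·-3 = 7
  a_6 = 1·7 + 2·-6 + -1·5 = -10
  a_7 = 1·-10 + 2·7 + -1·-6 = 10
  a_8 = 1·10 + 2·-10 + -1·7 = -17
  a_9 = 1·-17 + 2·10 + -1·-10 = 13
  a_10 = 1·13 + 2·-17 + -1·10 = -31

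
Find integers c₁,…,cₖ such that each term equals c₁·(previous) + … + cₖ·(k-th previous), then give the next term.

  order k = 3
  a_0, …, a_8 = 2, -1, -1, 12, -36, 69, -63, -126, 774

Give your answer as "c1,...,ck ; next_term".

-3,-3,3 ; -2133

  a_3 = -3·-1 + -3·-1 + 3·2 = 12
  a_4 = -3·12 + -3·-1 + 3·-1 = -36
  a_5 = -3·-36 + -3·12 + 3·-1 = 69
  a_6 = -3·69 + -3·-36 + 3·12 = -63
  a_7 = -3·-63 + -3·69 + 3·-36 = -126
  a_8 = -3·-126 + -3·-63 + 3·69 = 774
  a_9 = -3·774 + -3·-126 + 3·-63 = -2133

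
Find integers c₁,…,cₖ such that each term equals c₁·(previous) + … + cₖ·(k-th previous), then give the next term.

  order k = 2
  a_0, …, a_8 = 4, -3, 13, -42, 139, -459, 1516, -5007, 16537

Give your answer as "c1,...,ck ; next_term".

  a_2 = -3·-3 + 1·4 = 13
  a_3 = -3·13 + 1·-3 = -42
  a_4 = -3·-42 + 1·13 = 139
  a_5 = -3·139 + 1·-42 = -459
  a_6 = -3·-459 + 1·139 = 1516
  a_7 = -3·1516 + 1·-459 = -5007
  a_8 = -3·-5007 + 1·1516 = 16537
  a_9 = -3·16537 + 1·-5007 = -54618

-3,1 ; -54618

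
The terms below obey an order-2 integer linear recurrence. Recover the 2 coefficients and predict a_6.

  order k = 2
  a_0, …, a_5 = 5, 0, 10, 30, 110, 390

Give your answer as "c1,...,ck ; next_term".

  a_2 = 3·0 + 2·5 = 10
  a_3 = 3·10 + 2·0 = 30
  a_4 = 3·30 + 2·10 = 110
  a_5 = 3·110 + 2·30 = 390
  a_6 = 3·390 + 2·110 = 1390

3,2 ; 1390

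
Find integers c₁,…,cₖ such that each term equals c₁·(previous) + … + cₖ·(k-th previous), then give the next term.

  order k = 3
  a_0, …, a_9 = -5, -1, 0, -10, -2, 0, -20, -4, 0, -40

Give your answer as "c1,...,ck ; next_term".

  a_3 = 0·0 + 0·-1 + 2·-5 = -10
  a_4 = 0·-10 + 0·0 + 2·-1 = -2
  a_5 = 0·-2 + 0·-10 + 2·0 = 0
  a_6 = 0·0 + 0·-2 + 2·-10 = -20
  a_7 = 0·-20 + 0·0 + 2·-2 = -4
  a_8 = 0·-4 + 0·-20 + 2·0 = 0
  a_9 = 0·0 + 0·-4 + 2·-20 = -40
  a_10 = 0·-40 + 0·0 + 2·-4 = -8

0,0,2 ; -8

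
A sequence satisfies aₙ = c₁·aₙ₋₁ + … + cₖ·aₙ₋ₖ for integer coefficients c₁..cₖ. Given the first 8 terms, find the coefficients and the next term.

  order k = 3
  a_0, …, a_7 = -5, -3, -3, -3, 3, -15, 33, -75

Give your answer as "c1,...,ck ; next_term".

  a_3 = -3·-3 + -1·-3 + 3·-5 = -3
  a_4 = -3·-3 + -1·-3 + 3·-3 = 3
  a_5 = -3·3 + -1·-3 + 3·-3 = -15
  a_6 = -3·-15 + -1·3 + 3·-3 = 33
  a_7 = -3·33 + -1·-15 + 3·3 = -75
  a_8 = -3·-75 + -1·33 + 3·-15 = 147

-3,-1,3 ; 147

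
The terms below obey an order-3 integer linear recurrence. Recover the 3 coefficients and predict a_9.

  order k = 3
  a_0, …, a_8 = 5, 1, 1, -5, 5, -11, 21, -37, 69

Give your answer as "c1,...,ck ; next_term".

  a_3 = -1·1 + 1·1 + -1·5 = -5
  a_4 = -1·-5 + 1·1 + -1·1 = 5
  a_5 = -1·5 + 1·-5 + -1·1 = -11
  a_6 = -1·-11 + 1·5 + -1·-5 = 21
  a_7 = -1·21 + 1·-11 + -1·5 = -37
  a_8 = -1·-37 + 1·21 + -1·-11 = 69
  a_9 = -1·69 + 1·-37 + -1·21 = -127

-1,1,-1 ; -127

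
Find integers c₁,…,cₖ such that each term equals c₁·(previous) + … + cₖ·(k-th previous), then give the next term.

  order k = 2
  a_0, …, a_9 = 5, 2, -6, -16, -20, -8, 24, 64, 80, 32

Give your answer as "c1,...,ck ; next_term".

  a_2 = 2·2 + -2·5 = -6
  a_3 = 2·-6 + -2·2 = -16
  a_4 = 2·-16 + -2·-6 = -20
  a_5 = 2·-20 + -2·-16 = -8
  a_6 = 2·-8 + -2·-20 = 24
  a_7 = 2·24 + -2·-8 = 64
  a_8 = 2·64 + -2·24 = 80
  a_9 = 2·80 + -2·64 = 32
  a_10 = 2·32 + -2·80 = -96

2,-2 ; -96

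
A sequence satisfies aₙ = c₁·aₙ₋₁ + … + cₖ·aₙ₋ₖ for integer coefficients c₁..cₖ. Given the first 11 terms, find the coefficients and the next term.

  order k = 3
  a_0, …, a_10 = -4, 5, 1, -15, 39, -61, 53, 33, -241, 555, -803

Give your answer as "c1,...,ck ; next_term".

  a_3 = -2·1 + -1·5 + 2·-4 = -15
  a_4 = -2·-15 + -1·1 + 2·5 = 39
  a_5 = -2·39 + -1·-15 + 2·1 = -61
  a_6 = -2·-61 + -1·39 + 2·-15 = 53
  a_7 = -2·53 + -1·-61 + 2·39 = 33
  a_8 = -2·33 + -1·53 + 2·-61 = -241
  a_9 = -2·-241 + -1·33 + 2·53 = 555
  a_10 = -2·555 + -1·-241 + 2·33 = -803
  a_11 = -2·-803 + -1·555 + 2·-241 = 569

-2,-1,2 ; 569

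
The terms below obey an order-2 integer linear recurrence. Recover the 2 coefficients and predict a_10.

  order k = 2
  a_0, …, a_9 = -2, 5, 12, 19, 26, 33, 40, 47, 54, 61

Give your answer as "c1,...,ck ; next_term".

2,-1 ; 68

  a_2 = 2·5 + -1·-2 = 12
  a_3 = 2·12 + -1·5 = 19
  a_4 = 2·19 + -1·12 = 26
  a_5 = 2·26 + -1·19 = 33
  a_6 = 2·33 + -1·26 = 40
  a_7 = 2·40 + -1·33 = 47
  a_8 = 2·47 + -1·40 = 54
  a_9 = 2·54 + -1·47 = 61
  a_10 = 2·61 + -1·54 = 68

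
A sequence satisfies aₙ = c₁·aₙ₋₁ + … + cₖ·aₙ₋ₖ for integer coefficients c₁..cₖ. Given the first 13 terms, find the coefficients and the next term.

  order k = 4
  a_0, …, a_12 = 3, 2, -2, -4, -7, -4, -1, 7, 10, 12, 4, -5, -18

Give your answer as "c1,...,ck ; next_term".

0,1,-1,-1 ; -21

  a_4 = 0·-4 + 1·-2 + -1·2 + -1·3 = -7
  a_5 = 0·-7 + 1·-4 + -1·-2 + -1·2 = -4
  a_6 = 0·-4 + 1·-7 + -1·-4 + -1·-2 = -1
  a_7 = 0·-1 + 1·-4 + -1·-7 + -1·-4 = 7
  a_8 = 0·7 + 1·-1 + -1·-4 + -1·-7 = 10
  a_9 = 0·10 + 1·7 + -1·-1 + -1·-4 = 12
  a_10 = 0·12 + 1·10 + -1·7 + -1·-1 = 4
  a_11 = 0·4 + 1·12 + -1·10 + -1·7 = -5
  a_12 = 0·-5 + 1·4 + -1·12 + -1·10 = -18
  a_13 = 0·-18 + 1·-5 + -1·4 + -1·12 = -21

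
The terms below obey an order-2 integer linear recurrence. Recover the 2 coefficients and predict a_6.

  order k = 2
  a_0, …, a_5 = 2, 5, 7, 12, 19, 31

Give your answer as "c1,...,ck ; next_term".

  a_2 = 1·5 + 1·2 = 7
  a_3 = 1·7 + 1·5 = 12
  a_4 = 1·12 + 1·7 = 19
  a_5 = 1·19 + 1·12 = 31
  a_6 = 1·31 + 1·19 = 50

1,1 ; 50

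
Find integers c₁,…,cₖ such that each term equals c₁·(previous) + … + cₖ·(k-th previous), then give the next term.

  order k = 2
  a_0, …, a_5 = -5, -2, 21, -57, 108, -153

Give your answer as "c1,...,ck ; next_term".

  a_2 = -3·-2 + -3·-5 = 21
  a_3 = -3·21 + -3·-2 = -57
  a_4 = -3·-57 + -3·21 = 108
  a_5 = -3·108 + -3·-57 = -153
  a_6 = -3·-153 + -3·108 = 135

-3,-3 ; 135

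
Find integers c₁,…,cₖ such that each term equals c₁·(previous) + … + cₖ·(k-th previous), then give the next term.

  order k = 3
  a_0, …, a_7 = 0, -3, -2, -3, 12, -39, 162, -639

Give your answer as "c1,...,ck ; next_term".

  a_3 = -3·-2 + 3·-3 + -3·0 = -3
  a_4 = -3·-3 + 3·-2 + -3·-3 = 12
  a_5 = -3·12 + 3·-3 + -3·-2 = -39
  a_6 = -3·-39 + 3·12 + -3·-3 = 162
  a_7 = -3·162 + 3·-39 + -3·12 = -639
  a_8 = -3·-639 + 3·162 + -3·-39 = 2520

-3,3,-3 ; 2520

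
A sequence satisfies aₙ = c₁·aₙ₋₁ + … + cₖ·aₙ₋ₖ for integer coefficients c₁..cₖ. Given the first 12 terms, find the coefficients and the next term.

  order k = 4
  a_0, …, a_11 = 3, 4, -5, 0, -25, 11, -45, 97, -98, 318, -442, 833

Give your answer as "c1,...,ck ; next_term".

  a_4 = 0·0 + 2·-5 + -3·4 + -1·3 = -25
  a_5 = 0·-25 + 2·0 + -3·-5 + -1·4 = 11
  a_6 = 0·11 + 2·-25 + -3·0 + -1·-5 = -45
  a_7 = 0·-45 + 2·11 + -3·-25 + -1·0 = 97
  a_8 = 0·97 + 2·-45 + -3·11 + -1·-25 = -98
  a_9 = 0·-98 + 2·97 + -3·-45 + -1·11 = 318
  a_10 = 0·318 + 2·-98 + -3·97 + -1·-45 = -442
  a_11 = 0·-442 + 2·318 + -3·-98 + -1·97 = 833
  a_12 = 0·833 + 2·-442 + -3·318 + -1·-98 = -1740

0,2,-3,-1 ; -1740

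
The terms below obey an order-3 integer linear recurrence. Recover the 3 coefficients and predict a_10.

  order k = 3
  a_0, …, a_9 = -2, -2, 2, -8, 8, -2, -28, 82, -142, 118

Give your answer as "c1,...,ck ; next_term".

  a_3 = -2·2 + -1·-2 + 3·-2 = -8
  a_4 = -2·-8 + -1·2 + 3·-2 = 8
  a_5 = -2·8 + -1·-8 + 3·2 = -2
  a_6 = -2·-2 + -1·8 + 3·-8 = -28
  a_7 = -2·-28 + -1·-2 + 3·8 = 82
  a_8 = -2·82 + -1·-28 + 3·-2 = -142
  a_9 = -2·-142 + -1·82 + 3·-28 = 118
  a_10 = -2·118 + -1·-142 + 3·82 = 152

-2,-1,3 ; 152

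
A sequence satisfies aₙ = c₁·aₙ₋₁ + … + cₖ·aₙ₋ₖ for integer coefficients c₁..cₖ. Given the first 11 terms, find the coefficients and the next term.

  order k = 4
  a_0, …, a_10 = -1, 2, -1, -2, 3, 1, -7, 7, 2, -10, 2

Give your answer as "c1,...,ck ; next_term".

  a_4 = -2·-2 + -2·-1 + -1·2 + 1·-1 = 3
  a_5 = -2·3 + -2·-2 + -1·-1 + 1·2 = 1
  a_6 = -2·1 + -2·3 + -1·-2 + 1·-1 = -7
  a_7 = -2·-7 + -2·1 + -1·3 + 1·-2 = 7
  a_8 = -2·7 + -2·-7 + -1·1 + 1·3 = 2
  a_9 = -2·2 + -2·7 + -1·-7 + 1·1 = -10
  a_10 = -2·-10 + -2·2 + -1·7 + 1·-7 = 2
  a_11 = -2·2 + -2·-10 + -1·2 + 1·7 = 21

-2,-2,-1,1 ; 21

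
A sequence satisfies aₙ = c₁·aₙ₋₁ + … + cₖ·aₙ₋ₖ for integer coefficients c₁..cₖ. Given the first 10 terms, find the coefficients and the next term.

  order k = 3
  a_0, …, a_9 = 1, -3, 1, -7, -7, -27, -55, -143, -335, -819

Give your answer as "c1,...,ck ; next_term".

1,3,1 ; -1967

  a_3 = 1·1 + 3·-3 + 1·1 = -7
  a_4 = 1·-7 + 3·1 + 1·-3 = -7
  a_5 = 1·-7 + 3·-7 + 1·1 = -27
  a_6 = 1·-27 + 3·-7 + 1·-7 = -55
  a_7 = 1·-55 + 3·-27 + 1·-7 = -143
  a_8 = 1·-143 + 3·-55 + 1·-27 = -335
  a_9 = 1·-335 + 3·-143 + 1·-55 = -819
  a_10 = 1·-819 + 3·-335 + 1·-143 = -1967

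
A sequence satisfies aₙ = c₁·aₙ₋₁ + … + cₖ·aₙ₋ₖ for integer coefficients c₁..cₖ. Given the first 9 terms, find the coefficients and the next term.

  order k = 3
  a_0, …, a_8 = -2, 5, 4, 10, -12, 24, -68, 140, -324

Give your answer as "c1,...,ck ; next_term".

  a_3 = -1·4 + 2·5 + -2·-2 = 10
  a_4 = -1·10 + 2·4 + -2·5 = -12
  a_5 = -1·-12 + 2·10 + -2·4 = 24
  a_6 = -1·24 + 2·-12 + -2·10 = -68
  a_7 = -1·-68 + 2·24 + -2·-12 = 140
  a_8 = -1·140 + 2·-68 + -2·24 = -324
  a_9 = -1·-324 + 2·140 + -2·-68 = 740

-1,2,-2 ; 740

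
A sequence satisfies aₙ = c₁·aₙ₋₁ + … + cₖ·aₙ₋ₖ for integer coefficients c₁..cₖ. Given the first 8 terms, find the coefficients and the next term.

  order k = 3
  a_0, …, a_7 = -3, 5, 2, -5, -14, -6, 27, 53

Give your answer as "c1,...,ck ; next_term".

  a_3 = 1·2 + -2·5 + -1·-3 = -5
  a_4 = 1·-5 + -2·2 + -1·5 = -14
  a_5 = 1·-14 + -2·-5 + -1·2 = -6
  a_6 = 1·-6 + -2·-14 + -1·-5 = 27
  a_7 = 1·27 + -2·-6 + -1·-14 = 53
  a_8 = 1·53 + -2·27 + -1·-6 = 5

1,-2,-1 ; 5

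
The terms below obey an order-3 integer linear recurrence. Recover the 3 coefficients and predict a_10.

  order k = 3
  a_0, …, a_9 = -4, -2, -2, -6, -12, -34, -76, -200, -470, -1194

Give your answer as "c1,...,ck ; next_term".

  a_3 = 1·-2 + 4·-2 + -1·-4 = -6
  a_4 = 1·-6 + 4·-2 + -1·-2 = -12
  a_5 = 1·-12 + 4·-6 + -1·-2 = -34
  a_6 = 1·-34 + 4·-12 + -1·-6 = -76
  a_7 = 1·-76 + 4·-34 + -1·-12 = -200
  a_8 = 1·-200 + 4·-76 + -1·-34 = -470
  a_9 = 1·-470 + 4·-200 + -1·-76 = -1194
  a_10 = 1·-1194 + 4·-470 + -1·-200 = -2874

1,4,-1 ; -2874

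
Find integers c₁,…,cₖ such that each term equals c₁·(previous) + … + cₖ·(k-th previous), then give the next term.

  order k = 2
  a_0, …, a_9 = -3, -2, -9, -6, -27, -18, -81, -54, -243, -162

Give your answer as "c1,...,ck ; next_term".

  a_2 = 0·-2 + 3·-3 = -9
  a_3 = 0·-9 + 3·-2 = -6
  a_4 = 0·-6 + 3·-9 = -27
  a_5 = 0·-27 + 3·-6 = -18
  a_6 = 0·-18 + 3·-27 = -81
  a_7 = 0·-81 + 3·-18 = -54
  a_8 = 0·-54 + 3·-81 = -243
  a_9 = 0·-243 + 3·-54 = -162
  a_10 = 0·-162 + 3·-243 = -729

0,3 ; -729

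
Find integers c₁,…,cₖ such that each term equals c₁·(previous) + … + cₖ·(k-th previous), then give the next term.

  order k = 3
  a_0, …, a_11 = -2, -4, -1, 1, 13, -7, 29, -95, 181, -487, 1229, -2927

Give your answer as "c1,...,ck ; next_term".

  a_3 = -1·-1 + 2·-4 + -4·-2 = 1
  a_4 = -1·1 + 2·-1 + -4·-4 = 13
  a_5 = -1·13 + 2·1 + -4·-1 = -7
  a_6 = -1·-7 + 2·13 + -4·1 = 29
  a_7 = -1·29 + 2·-7 + -4·13 = -95
  a_8 = -1·-95 + 2·29 + -4·-7 = 181
  a_9 = -1·181 + 2·-95 + -4·29 = -487
  a_10 = -1·-487 + 2·181 + -4·-95 = 1229
  a_11 = -1·1229 + 2·-487 + -4·181 = -2927
  a_12 = -1·-2927 + 2·1229 + -4·-487 = 7333

-1,2,-4 ; 7333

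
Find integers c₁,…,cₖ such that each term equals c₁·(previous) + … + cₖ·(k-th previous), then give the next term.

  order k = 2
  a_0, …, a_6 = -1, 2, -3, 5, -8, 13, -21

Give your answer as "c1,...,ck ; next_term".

-1,1 ; 34

  a_2 = -1·2 + 1·-1 = -3
  a_3 = -1·-3 + 1·2 = 5
  a_4 = -1·5 + 1·-3 = -8
  a_5 = -1·-8 + 1·5 = 13
  a_6 = -1·13 + 1·-8 = -21
  a_7 = -1·-21 + 1·13 = 34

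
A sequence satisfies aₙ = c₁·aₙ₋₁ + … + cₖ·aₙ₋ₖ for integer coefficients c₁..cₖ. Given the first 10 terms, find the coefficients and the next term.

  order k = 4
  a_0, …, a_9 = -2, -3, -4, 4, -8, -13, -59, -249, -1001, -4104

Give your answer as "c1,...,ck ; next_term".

  a_4 = 3·4 + 4·-4 + 2·-3 + -1·-2 = -8
  a_5 = 3·-8 + 4·4 + 2·-4 + -1·-3 = -13
  a_6 = 3·-13 + 4·-8 + 2·4 + -1·-4 = -59
  a_7 = 3·-59 + 4·-13 + 2·-8 + -1·4 = -249
  a_8 = 3·-249 + 4·-59 + 2·-13 + -1·-8 = -1001
  a_9 = 3·-1001 + 4·-249 + 2·-59 + -1·-13 = -4104
  a_10 = 3·-4104 + 4·-1001 + 2·-249 + -1·-59 = -16755

3,4,2,-1 ; -16755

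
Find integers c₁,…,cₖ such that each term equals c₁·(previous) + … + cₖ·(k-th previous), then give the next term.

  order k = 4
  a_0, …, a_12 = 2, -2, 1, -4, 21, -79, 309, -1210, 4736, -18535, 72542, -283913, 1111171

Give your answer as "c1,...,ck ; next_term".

-3,3,-2,1 ; -4348871

  a_4 = -3·-4 + 3·1 + -2·-2 + 1·2 = 21
  a_5 = -3·21 + 3·-4 + -2·1 + 1·-2 = -79
  a_6 = -3·-79 + 3·21 + -2·-4 + 1·1 = 309
  a_7 = -3·309 + 3·-79 + -2·21 + 1·-4 = -1210
  a_8 = -3·-1210 + 3·309 + -2·-79 + 1·21 = 4736
  a_9 = -3·4736 + 3·-1210 + -2·309 + 1·-79 = -18535
  a_10 = -3·-18535 + 3·4736 + -2·-1210 + 1·309 = 72542
  a_11 = -3·72542 + 3·-18535 + -2·4736 + 1·-1210 = -283913
  a_12 = -3·-283913 + 3·72542 + -2·-18535 + 1·4736 = 1111171
  a_13 = -3·1111171 + 3·-283913 + -2·72542 + 1·-18535 = -4348871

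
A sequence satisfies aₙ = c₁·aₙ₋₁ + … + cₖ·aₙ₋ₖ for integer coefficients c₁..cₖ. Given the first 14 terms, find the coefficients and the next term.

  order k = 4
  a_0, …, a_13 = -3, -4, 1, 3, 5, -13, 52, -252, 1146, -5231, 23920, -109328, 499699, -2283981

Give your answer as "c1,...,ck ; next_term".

-4,2,-3,-1 ; 10439386

  a_4 = -4·3 + 2·1 + -3·-4 + -1·-3 = 5
  a_5 = -4·5 + 2·3 + -3·1 + -1·-4 = -13
  a_6 = -4·-13 + 2·5 + -3·3 + -1·1 = 52
  a_7 = -4·52 + 2·-13 + -3·5 + -1·3 = -252
  a_8 = -4·-252 + 2·52 + -3·-13 + -1·5 = 1146
  a_9 = -4·1146 + 2·-252 + -3·52 + -1·-13 = -5231
  a_10 = -4·-5231 + 2·1146 + -3·-252 + -1·52 = 23920
  a_11 = -4·23920 + 2·-5231 + -3·1146 + -1·-252 = -109328
  a_12 = -4·-109328 + 2·23920 + -3·-5231 + -1·1146 = 499699
  a_13 = -4·499699 + 2·-109328 + -3·23920 + -1·-5231 = -2283981
  a_14 = -4·-2283981 + 2·499699 + -3·-109328 + -1·23920 = 10439386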